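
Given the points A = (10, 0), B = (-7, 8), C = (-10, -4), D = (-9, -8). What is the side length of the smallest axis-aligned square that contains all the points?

20

The bounding box has width 20 and height 16.
An axis-aligned square enclosing the set must have side ≥ max(width, height).
So the minimum side is max(20, 16) = 20.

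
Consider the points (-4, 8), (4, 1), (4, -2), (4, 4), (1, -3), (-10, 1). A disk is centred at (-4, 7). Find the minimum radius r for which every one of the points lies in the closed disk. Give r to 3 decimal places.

The required radius is the distance from (-4, 7) to the farthest point.
Squared distances: 1, 100, 145, 73, 125, 72.
Maximum is 145, attained at (4, -2).
r = √145 ≈ 12.042.

12.042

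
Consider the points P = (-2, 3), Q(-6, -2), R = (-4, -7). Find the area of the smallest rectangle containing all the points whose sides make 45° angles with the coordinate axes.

In coordinates u = x + y, v = x − y the rectangle is axis-aligned; the map (x,y)→(u,v) scales areas by 2.
u-values: 1, -8, -11; range = 1 − (-11) = 12.
v-values: -5, -4, 3; range = 3 − (-5) = 8.
Area = (12 × 8) / 2 = 48.

48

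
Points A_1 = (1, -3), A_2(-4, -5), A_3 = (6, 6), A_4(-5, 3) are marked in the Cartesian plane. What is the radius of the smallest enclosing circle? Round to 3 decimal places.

The farthest pair is A_2–A_3 with squared distance 221. The circle on this segment as diameter has centre (1, 0.5) and r² = 221/4 = 55.25.
Check A_1: distance² to centre = 12.25 ≤ 55.25, so it lies inside.
All remaining points lie in this disk, and no smaller disk contains both endpoints, so this is the minimum enclosing circle.
r = √(55.25) ≈ 7.433.

7.433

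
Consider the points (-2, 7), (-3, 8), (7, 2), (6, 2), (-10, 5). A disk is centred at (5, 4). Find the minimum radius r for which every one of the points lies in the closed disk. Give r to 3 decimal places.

The required radius is the distance from (5, 4) to the farthest point.
Squared distances: 58, 80, 8, 5, 226.
Maximum is 226, attained at (-10, 5).
r = √226 ≈ 15.033.

15.033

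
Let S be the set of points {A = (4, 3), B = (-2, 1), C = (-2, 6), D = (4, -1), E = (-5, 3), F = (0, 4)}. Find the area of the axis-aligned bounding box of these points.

x ranges over [-5, 4], width 9.
y ranges over [-1, 6], height 7.
Area = 9 × 7 = 63.

63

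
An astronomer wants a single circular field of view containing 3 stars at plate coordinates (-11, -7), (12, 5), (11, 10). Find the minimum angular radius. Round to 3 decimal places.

13.901

Call the three points A, B, C in the order given.
Side lengths²: AB² = 673, AC² = 773, BC² = 26.
Since AC² = 773 ≥ 673 + 26 = 699, the angle opposite AC is not acute, so the smallest enclosing circle has AC as diameter.
Centre = midpoint of AC = (0, 1.5), r² = 773/4 = 193.25.
r = √(193.25) ≈ 13.901.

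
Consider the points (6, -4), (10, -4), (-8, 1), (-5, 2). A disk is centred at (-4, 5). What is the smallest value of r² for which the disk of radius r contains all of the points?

277

The required radius is the distance from (-4, 5) to the farthest point.
Squared distances: 181, 277, 32, 10.
Maximum is 277, attained at (10, -4).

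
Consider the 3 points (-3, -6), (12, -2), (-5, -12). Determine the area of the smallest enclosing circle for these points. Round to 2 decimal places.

305.52

Call the three points A, B, C in the order given.
Side lengths²: AB² = 241, AC² = 40, BC² = 389.
Since BC² = 389 ≥ 241 + 40 = 281, the angle opposite BC is not acute, so the smallest enclosing circle has BC as diameter.
Centre = midpoint of BC = (3.5, -7), r² = 389/4 = 97.25.
Area = π·r² = π·97.25 ≈ 305.52.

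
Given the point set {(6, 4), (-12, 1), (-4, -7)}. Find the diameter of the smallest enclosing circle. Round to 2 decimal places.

Call the three points A, B, C in the order given.
Side lengths²: AB² = 333, AC² = 221, BC² = 128.
Since AB² = 333 < 221 + 128 = 349, the triangle is acute, so the smallest enclosing circle is the circumcircle.
Circumcentre = (-41/14, 29/14), r² = 8177/98.
Diameter = 2r = 2√(8177/98) ≈ 18.27.

18.27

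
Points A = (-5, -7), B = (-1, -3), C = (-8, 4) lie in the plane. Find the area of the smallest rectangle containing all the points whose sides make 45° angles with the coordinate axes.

56

In coordinates u = x + y, v = x − y the rectangle is axis-aligned; the map (x,y)→(u,v) scales areas by 2.
u-values: -12, -4, -4; range = -4 − (-12) = 8.
v-values: 2, 2, -12; range = 2 − (-12) = 14.
Area = (8 × 14) / 2 = 56.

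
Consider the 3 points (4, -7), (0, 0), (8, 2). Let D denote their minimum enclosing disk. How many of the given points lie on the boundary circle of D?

3

Call the three points A, B, C in the order given.
Side lengths²: AB² = 65, AC² = 97, BC² = 68.
Since AC² = 97 < 68 + 65 = 133, the triangle is acute, so the smallest enclosing circle is the circumcircle.
Circumcentre = (4.734375, -1.9375), r² = 26.1682128906.
The points at distance exactly r from the centre are (4, -7), (0, 0), (8, 2) — 3 points.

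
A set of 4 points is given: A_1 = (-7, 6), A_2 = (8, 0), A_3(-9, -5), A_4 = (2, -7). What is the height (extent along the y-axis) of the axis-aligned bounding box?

max y = 6, min y = -7, so height = 13.

13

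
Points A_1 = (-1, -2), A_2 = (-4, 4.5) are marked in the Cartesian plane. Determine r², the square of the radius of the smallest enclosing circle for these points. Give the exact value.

12.8125

The smallest circle enclosing two points has them as diameter endpoints.
Centre = midpoint = (-2.5, 1.25); r² = |A_1A_2|²/4 = 51.25/4 = 12.8125.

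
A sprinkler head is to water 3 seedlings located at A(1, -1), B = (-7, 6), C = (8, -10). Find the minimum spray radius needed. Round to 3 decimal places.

Side lengths²: AB² = 113, AC² = 130, BC² = 481.
Since BC² = 481 ≥ 130 + 113 = 243, the angle opposite BC is not acute, so the smallest enclosing circle has BC as diameter.
Centre = midpoint of BC = (0.5, -2), r² = 481/4 = 120.25.
r = √(120.25) ≈ 10.966.

10.966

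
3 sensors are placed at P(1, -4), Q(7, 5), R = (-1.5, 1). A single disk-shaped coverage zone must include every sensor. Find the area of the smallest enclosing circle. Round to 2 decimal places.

Side lengths²: PQ² = 117, PR² = 31.25, QR² = 88.25.
Since PQ² = 117 < 88.25 + 31.25 = 119.5, the triangle is acute, so the smallest enclosing circle is the circumcircle.
Circumcentre = (109/28, 4/7), r² = 22945/784.
Area = π·r² = π·22945/784 ≈ 91.94.

91.94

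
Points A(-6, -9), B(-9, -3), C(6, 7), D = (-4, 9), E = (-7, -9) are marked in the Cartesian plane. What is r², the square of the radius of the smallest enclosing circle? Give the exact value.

204425/1922

By Welzl's lemma the MEC is supported by two points (diametrically opposite) or three points (on a circumcircle).
The minimum enclosing circle is determined by three boundary points: C, D, E.
Their circumcentre is (-47/62, -49/62) with r² = 204425/1922.
The farthest remaining point A is at distance² 182353/1922 ≤ 204425/1922.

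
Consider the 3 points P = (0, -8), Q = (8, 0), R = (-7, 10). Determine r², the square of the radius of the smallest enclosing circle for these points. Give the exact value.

Side lengths²: PQ² = 128, PR² = 373, QR² = 325.
Since PR² = 373 < 325 + 128 = 453, the triangle is acute, so the smallest enclosing circle is the circumcircle.
Circumcentre = (-1.7, 1.7), r² = 96.98.

96.98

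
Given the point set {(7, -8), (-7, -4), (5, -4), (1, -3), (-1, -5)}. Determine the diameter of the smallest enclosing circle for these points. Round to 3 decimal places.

14.560

The farthest pair is (7, -8)–(-7, -4) with squared distance 212. The circle on this segment as diameter has centre (0, -6) and r² = 212/4 = 53.
Check (5, -4): distance² to centre = 29 ≤ 53, so it lies inside.
All remaining points lie in this disk, and no smaller disk contains both endpoints, so this is the minimum enclosing circle.
Diameter = 2r = 2√53 ≈ 14.560.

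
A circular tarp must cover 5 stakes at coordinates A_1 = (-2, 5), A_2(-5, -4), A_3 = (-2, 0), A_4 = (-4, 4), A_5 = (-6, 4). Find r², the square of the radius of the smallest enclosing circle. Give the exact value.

22.5

The minimum enclosing circle of a finite set is fixed by two of the points (as a diameter) or three (as a circumcircle).
The farthest pair is A_1–A_2 with squared distance 90. The circle on this segment as diameter has centre (-3.5, 0.5) and r² = 90/4 = 22.5.
Check A_3: distance² to centre = 2.5 ≤ 22.5, so it lies inside.
All remaining points lie in this disk, and no smaller disk contains both endpoints, so this is the minimum enclosing circle.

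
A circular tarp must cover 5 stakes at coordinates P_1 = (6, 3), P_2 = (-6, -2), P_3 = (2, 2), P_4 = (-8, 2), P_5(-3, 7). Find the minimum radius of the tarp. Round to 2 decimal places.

7.02

The minimum enclosing circle of a finite set is fixed by two of the points (as a diameter) or three (as a circumcircle).
The farthest pair is P_1–P_4 with squared distance 197. The circle on this segment as diameter has centre (-1, 2.5) and r² = 197/4 = 49.25.
Check P_2: distance² to centre = 45.25 ≤ 49.25, so it lies inside.
All remaining points lie in this disk, and no smaller disk contains both endpoints, so this is the minimum enclosing circle.
r = √(49.25) ≈ 7.02.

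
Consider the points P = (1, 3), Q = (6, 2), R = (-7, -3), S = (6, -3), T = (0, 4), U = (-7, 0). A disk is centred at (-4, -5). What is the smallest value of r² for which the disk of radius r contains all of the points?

The required radius is the distance from (-4, -5) to the farthest point.
Squared distances: 89, 149, 13, 104, 97, 34.
Maximum is 149, attained at Q.

149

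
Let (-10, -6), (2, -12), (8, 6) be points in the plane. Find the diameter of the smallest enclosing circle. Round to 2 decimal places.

21.85

Call the three points A, B, C in the order given.
Side lengths²: AB² = 180, AC² = 468, BC² = 360.
Since AC² = 468 < 360 + 180 = 540, the triangle is acute, so the smallest enclosing circle is the circumcircle.
Circumcentre = (-1/7, -9/7), r² = 5850/49.
Diameter = 2r = 2√(5850/49) ≈ 21.85.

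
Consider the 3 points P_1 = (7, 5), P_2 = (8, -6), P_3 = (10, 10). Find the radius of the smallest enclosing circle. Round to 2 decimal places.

8.06

Side lengths²: P_1P_2² = 122, P_1P_3² = 34, P_2P_3² = 260.
Since P_2P_3² = 260 ≥ 122 + 34 = 156, the angle opposite P_2P_3 is not acute, so the smallest enclosing circle has P_2P_3 as diameter.
Centre = midpoint of P_2P_3 = (9, 2), r² = 260/4 = 65.
r = √65 ≈ 8.06.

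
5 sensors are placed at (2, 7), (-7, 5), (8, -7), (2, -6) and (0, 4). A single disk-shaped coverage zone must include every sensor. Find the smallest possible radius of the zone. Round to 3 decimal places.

By Welzl's lemma the MEC is supported by two points (diametrically opposite) or three points (on a circumcircle).
The farthest pair is (-7, 5)–(8, -7) with squared distance 369. The circle on this segment as diameter has centre (0.5, -1) and r² = 369/4 = 92.25.
Check (2, 7): distance² to centre = 66.25 ≤ 92.25, so it lies inside.
All remaining points lie in this disk, and no smaller disk contains both endpoints, so this is the minimum enclosing circle.
r = √(92.25) ≈ 9.605.

9.605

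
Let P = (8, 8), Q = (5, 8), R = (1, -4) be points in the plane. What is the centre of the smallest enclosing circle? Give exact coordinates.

Side lengths²: PQ² = 9, PR² = 193, QR² = 160.
Since PR² = 193 ≥ 160 + 9 = 169, the angle opposite PR is not acute, so the smallest enclosing circle has PR as diameter.
Centre = midpoint of PR = (4.5, 2), r² = 193/4 = 48.25.
Centre = (4.5, 2).

(4.5, 2)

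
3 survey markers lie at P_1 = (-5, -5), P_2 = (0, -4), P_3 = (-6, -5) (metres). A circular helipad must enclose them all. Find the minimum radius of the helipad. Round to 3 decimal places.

3.041

Side lengths²: P_1P_2² = 26, P_1P_3² = 1, P_2P_3² = 37.
Since P_2P_3² = 37 ≥ 26 + 1 = 27, the angle opposite P_2P_3 is not acute, so the smallest enclosing circle has P_2P_3 as diameter.
Centre = midpoint of P_2P_3 = (-3, -4.5), r² = 37/4 = 9.25.
r = √(9.25) ≈ 3.041.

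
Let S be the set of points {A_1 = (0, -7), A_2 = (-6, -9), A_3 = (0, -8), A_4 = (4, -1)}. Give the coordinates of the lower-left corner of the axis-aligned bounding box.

(-6, -9)

x-range [-6, 4], y-range [-9, -1].
The lower-left corner is (-6, -9).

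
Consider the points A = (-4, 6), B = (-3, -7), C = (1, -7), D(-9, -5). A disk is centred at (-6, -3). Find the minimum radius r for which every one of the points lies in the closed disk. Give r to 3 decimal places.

The required radius is the distance from (-6, -3) to the farthest point.
Squared distances: 85, 25, 65, 13.
Maximum is 85, attained at A.
r = √85 ≈ 9.220.

9.220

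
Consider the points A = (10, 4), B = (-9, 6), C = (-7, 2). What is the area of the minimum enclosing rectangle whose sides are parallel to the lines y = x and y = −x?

In coordinates u = x + y, v = x − y the rectangle is axis-aligned; the map (x,y)→(u,v) scales areas by 2.
u-values: 14, -3, -5; range = 14 − (-5) = 19.
v-values: 6, -15, -9; range = 6 − (-15) = 21.
Area = (19 × 21) / 2 = 199.5.

199.5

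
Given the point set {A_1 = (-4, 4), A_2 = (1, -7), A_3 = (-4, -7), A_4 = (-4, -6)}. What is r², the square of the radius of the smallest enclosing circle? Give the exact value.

36.5

By Welzl's lemma the MEC is supported by two points (diametrically opposite) or three points (on a circumcircle).
The farthest pair is A_1–A_2 with squared distance 146. The circle on this segment as diameter has centre (-1.5, -1.5) and r² = 146/4 = 36.5.
Check A_3: distance² to centre = 36.5 ≤ 36.5, so it lies inside.
All remaining points lie in this disk, and no smaller disk contains both endpoints, so this is the minimum enclosing circle.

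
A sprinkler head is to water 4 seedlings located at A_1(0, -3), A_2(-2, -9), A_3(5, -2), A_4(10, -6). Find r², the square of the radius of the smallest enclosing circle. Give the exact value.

38.25

A smallest enclosing disk is always determined by at most three of the input points on its boundary.
The farthest pair is A_2–A_4 with squared distance 153. The circle on this segment as diameter has centre (4, -7.5) and r² = 153/4 = 38.25.
Check A_1: distance² to centre = 36.25 ≤ 38.25, so it lies inside.
All remaining points lie in this disk, and no smaller disk contains both endpoints, so this is the minimum enclosing circle.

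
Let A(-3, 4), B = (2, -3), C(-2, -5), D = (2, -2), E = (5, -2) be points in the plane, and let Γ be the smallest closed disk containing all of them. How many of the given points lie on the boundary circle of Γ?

By Welzl's lemma the MEC is supported by two points (diametrically opposite) or three points (on a circumcircle).
The minimum enclosing circle is determined by three boundary points: A, C, E.
Their circumcentre is (1/11, -7/33) with r² = 29725/1089.
The farthest remaining point B is at distance² 12433/1089 ≤ 29725/1089.
The points at distance exactly r from the centre are A, C, E — 3 points.

3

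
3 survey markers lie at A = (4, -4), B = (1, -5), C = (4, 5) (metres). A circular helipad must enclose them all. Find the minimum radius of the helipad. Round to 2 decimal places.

5.22

Side lengths²: AB² = 10, AC² = 81, BC² = 109.
Since BC² = 109 ≥ 81 + 10 = 91, the angle opposite BC is not acute, so the smallest enclosing circle has BC as diameter.
Centre = midpoint of BC = (2.5, 0), r² = 109/4 = 27.25.
r = √(27.25) ≈ 5.22.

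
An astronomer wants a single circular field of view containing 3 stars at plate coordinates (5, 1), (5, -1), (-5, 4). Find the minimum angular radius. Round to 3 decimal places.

5.590

Call the three points A, B, C in the order given.
Side lengths²: AB² = 4, AC² = 109, BC² = 125.
Since BC² = 125 ≥ 109 + 4 = 113, the angle opposite BC is not acute, so the smallest enclosing circle has BC as diameter.
Centre = midpoint of BC = (0, 1.5), r² = 125/4 = 31.25.
r = √(31.25) ≈ 5.590.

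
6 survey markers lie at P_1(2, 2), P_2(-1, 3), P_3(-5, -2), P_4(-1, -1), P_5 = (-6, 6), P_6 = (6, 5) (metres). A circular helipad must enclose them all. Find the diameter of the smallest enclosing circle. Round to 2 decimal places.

The minimum enclosing circle is determined by three boundary points: P_3, P_5, P_6.
Their circumcentre is (-9/38, 101/38) with r² = 32045/722.
The farthest remaining point P_4 is at distance² 10081/722 ≤ 32045/722.
Diameter = 2r = 2√(32045/722) ≈ 13.32.

13.32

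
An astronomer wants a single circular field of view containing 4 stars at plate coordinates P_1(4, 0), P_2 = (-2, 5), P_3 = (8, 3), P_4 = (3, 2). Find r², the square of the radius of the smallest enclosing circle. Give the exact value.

26

The minimum enclosing circle of a finite set is fixed by two of the points (as a diameter) or three (as a circumcircle).
The farthest pair is P_2–P_3 with squared distance 104. The circle on this segment as diameter has centre (3, 4) and r² = 104/4 = 26.
Check P_1: distance² to centre = 17 ≤ 26, so it lies inside.
All remaining points lie in this disk, and no smaller disk contains both endpoints, so this is the minimum enclosing circle.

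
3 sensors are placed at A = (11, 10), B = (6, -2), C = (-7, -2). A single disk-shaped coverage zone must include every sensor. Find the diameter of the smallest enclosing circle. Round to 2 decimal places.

21.63

Side lengths²: AB² = 169, AC² = 468, BC² = 169.
Since AC² = 468 ≥ 169 + 169 = 338, the angle opposite AC is not acute, so the smallest enclosing circle has AC as diameter.
Centre = midpoint of AC = (2, 4), r² = 468/4 = 117.
Diameter = 2r = 2√117 ≈ 21.63.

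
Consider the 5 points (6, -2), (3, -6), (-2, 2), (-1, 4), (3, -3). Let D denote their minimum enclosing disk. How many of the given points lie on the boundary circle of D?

By Welzl's lemma the MEC is supported by two points (diametrically opposite) or three points (on a circumcircle).
The farthest pair is (3, -6)–(-1, 4) with squared distance 116. The circle on this segment as diameter has centre (1, -1) and r² = 116/4 = 29.
Check (6, -2): distance² to centre = 26 ≤ 29, so it lies inside.
All remaining points lie in this disk, and no smaller disk contains both endpoints, so this is the minimum enclosing circle.
The points at distance exactly r from the centre are (3, -6), (-1, 4) — 2 points.

2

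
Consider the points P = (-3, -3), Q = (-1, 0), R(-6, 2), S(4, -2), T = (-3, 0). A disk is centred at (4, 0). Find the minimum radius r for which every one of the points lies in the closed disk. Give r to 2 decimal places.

The required radius is the distance from (4, 0) to the farthest point.
Squared distances: 58, 25, 104, 4, 49.
Maximum is 104, attained at R.
r = √104 ≈ 10.20.

10.20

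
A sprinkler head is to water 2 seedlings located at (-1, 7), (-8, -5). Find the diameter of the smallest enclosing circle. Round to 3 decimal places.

13.892

The smallest circle enclosing two points has them as diameter endpoints.
Centre = midpoint = (-4.5, 1); r² = |(-1, 7)−(-8, -5)|²/4 = 193/4 = 48.25.
Diameter = 2r = 2√(48.25) ≈ 13.892.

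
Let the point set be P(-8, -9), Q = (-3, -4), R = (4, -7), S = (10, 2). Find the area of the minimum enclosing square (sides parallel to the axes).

324

The bounding box has width 18 and height 11.
An axis-aligned square enclosing the set must have side ≥ max(width, height).
So the minimum side is max(18, 11) = 18.
Area = 18² = 324.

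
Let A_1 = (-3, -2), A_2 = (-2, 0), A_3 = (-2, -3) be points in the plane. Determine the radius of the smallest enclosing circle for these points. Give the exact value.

1.5

Side lengths²: A_1A_2² = 5, A_1A_3² = 2, A_2A_3² = 9.
Since A_2A_3² = 9 ≥ 5 + 2 = 7, the angle opposite A_2A_3 is not acute, so the smallest enclosing circle has A_2A_3 as diameter.
Centre = midpoint of A_2A_3 = (-2, -1.5), r² = 9/4 = 2.25.
r = √(2.25) = 1.5.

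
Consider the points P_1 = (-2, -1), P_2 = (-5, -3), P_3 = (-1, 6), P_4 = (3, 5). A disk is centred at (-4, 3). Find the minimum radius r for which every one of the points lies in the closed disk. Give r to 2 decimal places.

The required radius is the distance from (-4, 3) to the farthest point.
Squared distances: 20, 37, 18, 53.
Maximum is 53, attained at P_4.
r = √53 ≈ 7.28.

7.28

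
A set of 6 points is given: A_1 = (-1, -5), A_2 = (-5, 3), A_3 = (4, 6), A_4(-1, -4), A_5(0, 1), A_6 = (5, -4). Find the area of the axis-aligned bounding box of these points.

x ranges over [-5, 5], width 10.
y ranges over [-5, 6], height 11.
Area = 10 × 11 = 110.

110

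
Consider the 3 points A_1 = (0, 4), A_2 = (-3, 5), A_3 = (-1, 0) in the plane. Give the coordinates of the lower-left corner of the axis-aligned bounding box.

x-range [-3, 0], y-range [0, 5].
The lower-left corner is (-3, 0).

(-3, 0)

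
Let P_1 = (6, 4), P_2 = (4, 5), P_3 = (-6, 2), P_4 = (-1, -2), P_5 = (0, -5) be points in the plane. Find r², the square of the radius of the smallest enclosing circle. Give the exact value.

The minimum enclosing circle is determined by three boundary points: P_1, P_3, P_5.
Their circumcentre is (0.28125, 1.3125) with r² = 39.9267578125.
The farthest remaining point P_2 is at distance² 27.4267578125 ≤ 39.9267578125.

39.9267578125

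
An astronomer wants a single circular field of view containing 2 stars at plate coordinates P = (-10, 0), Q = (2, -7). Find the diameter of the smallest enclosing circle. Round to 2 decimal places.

13.89

The smallest circle enclosing two points has them as diameter endpoints.
Centre = midpoint = (-4, -3.5); r² = |PQ|²/4 = 193/4 = 48.25.
Diameter = 2r = 2√(48.25) ≈ 13.89.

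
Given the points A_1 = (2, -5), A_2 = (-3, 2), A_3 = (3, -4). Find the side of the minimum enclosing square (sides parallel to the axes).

The bounding box has width 6 and height 7.
An axis-aligned square enclosing the set must have side ≥ max(width, height).
So the minimum side is max(6, 7) = 7.

7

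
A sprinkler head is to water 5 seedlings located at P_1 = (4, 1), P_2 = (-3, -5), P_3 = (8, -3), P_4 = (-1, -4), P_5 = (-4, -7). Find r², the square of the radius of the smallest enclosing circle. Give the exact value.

The minimum enclosing circle of a finite set is fixed by two of the points (as a diameter) or three (as a circumcircle).
The farthest pair is P_3–P_5 with squared distance 160. The circle on this segment as diameter has centre (2, -5) and r² = 160/4 = 40.
Check P_1: distance² to centre = 40 ≤ 40, so it lies inside.
All remaining points lie in this disk, and no smaller disk contains both endpoints, so this is the minimum enclosing circle.

40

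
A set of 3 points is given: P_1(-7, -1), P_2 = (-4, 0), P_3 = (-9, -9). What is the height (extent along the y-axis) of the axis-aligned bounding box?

9

max y = 0, min y = -9, so height = 9.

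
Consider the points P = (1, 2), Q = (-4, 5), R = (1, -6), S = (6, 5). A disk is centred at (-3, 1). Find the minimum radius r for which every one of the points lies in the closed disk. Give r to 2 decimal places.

The required radius is the distance from (-3, 1) to the farthest point.
Squared distances: 17, 17, 65, 97.
Maximum is 97, attained at S.
r = √97 ≈ 9.85.

9.85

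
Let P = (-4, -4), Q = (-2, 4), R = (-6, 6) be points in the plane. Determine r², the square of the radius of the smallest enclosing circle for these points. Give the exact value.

26

Side lengths²: PQ² = 68, PR² = 104, QR² = 20.
Since PR² = 104 ≥ 68 + 20 = 88, the angle opposite PR is not acute, so the smallest enclosing circle has PR as diameter.
Centre = midpoint of PR = (-5, 1), r² = 104/4 = 26.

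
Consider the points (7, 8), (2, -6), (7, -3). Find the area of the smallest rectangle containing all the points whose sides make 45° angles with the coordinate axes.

104.5

In coordinates u = x + y, v = x − y the rectangle is axis-aligned; the map (x,y)→(u,v) scales areas by 2.
u-values: 15, -4, 4; range = 15 − (-4) = 19.
v-values: -1, 8, 10; range = 10 − (-1) = 11.
Area = (19 × 11) / 2 = 104.5.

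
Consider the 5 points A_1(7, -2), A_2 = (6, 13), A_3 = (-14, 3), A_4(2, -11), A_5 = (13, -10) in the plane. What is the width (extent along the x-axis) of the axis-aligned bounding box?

max x = 13, min x = -14, so width = 27.

27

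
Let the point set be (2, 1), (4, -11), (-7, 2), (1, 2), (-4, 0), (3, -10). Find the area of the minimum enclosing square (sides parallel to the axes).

The bounding box has width 11 and height 13.
An axis-aligned square enclosing the set must have side ≥ max(width, height).
So the minimum side is max(11, 13) = 13.
Area = 13² = 169.

169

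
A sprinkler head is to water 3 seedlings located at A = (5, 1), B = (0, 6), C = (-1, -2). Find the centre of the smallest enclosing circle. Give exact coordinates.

(5/6, 11/6)

Side lengths²: AB² = 50, AC² = 45, BC² = 65.
Since BC² = 65 < 50 + 45 = 95, the triangle is acute, so the smallest enclosing circle is the circumcircle.
Circumcentre = (5/6, 11/6), r² = 325/18.
Centre = (5/6, 11/6).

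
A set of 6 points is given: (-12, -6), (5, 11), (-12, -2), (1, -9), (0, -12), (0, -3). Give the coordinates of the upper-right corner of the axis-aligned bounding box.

x-range [-12, 5], y-range [-12, 11].
The upper-right corner is (5, 11).

(5, 11)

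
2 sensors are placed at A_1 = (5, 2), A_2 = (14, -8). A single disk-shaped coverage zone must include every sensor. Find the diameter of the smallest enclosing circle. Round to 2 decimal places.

The smallest circle enclosing two points has them as diameter endpoints.
Centre = midpoint = (9.5, -3); r² = |A_1A_2|²/4 = 181/4 = 45.25.
Diameter = 2r = 2√(45.25) ≈ 13.45.

13.45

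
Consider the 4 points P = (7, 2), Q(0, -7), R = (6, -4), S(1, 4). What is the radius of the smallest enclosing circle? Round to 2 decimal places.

The minimum enclosing circle of a finite set is fixed by two of the points (as a diameter) or three (as a circumcircle).
The minimum enclosing circle is determined by three boundary points: P, Q, S.
Their circumcentre is (83/34, -57/34) with r² = 19825/578.
The farthest remaining point R is at distance² 10441/578 ≤ 19825/578.
r = √(19825/578) ≈ 5.86.

5.86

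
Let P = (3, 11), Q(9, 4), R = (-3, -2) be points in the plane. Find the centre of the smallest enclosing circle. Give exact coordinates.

Side lengths²: PQ² = 85, PR² = 205, QR² = 180.
Since PR² = 205 < 180 + 85 = 265, the triangle is acute, so the smallest enclosing circle is the circumcircle.
Circumcentre = (1.625, 3.75), r² = 54.453125.
Centre = (1.625, 3.75).

(1.625, 3.75)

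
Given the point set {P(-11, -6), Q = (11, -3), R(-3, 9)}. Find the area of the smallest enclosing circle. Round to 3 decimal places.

Side lengths²: PQ² = 493, PR² = 289, QR² = 340.
Since PQ² = 493 < 340 + 289 = 629, the triangle is acute, so the smallest enclosing circle is the circumcircle.
Circumcentre = (-1/3, -37/18), r² = 41905/324.
Area = π·r² = π·41905/324 ≈ 406.322.

406.322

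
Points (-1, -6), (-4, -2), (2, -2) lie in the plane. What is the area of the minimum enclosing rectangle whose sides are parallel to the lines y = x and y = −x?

24.5

In coordinates u = x + y, v = x − y the rectangle is axis-aligned; the map (x,y)→(u,v) scales areas by 2.
u-values: -7, -6, 0; range = 0 − (-7) = 7.
v-values: 5, -2, 4; range = 5 − (-2) = 7.
Area = (7 × 7) / 2 = 24.5.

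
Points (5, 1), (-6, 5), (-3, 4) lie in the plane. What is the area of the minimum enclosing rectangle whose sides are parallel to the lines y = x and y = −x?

52.5

In coordinates u = x + y, v = x − y the rectangle is axis-aligned; the map (x,y)→(u,v) scales areas by 2.
u-values: 6, -1, 1; range = 6 − (-1) = 7.
v-values: 4, -11, -7; range = 4 − (-11) = 15.
Area = (7 × 15) / 2 = 52.5.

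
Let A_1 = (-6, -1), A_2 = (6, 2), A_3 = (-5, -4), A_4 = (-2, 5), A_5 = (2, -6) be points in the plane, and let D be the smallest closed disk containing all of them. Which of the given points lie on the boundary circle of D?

The minimum enclosing circle of a finite set is fixed by two of the points (as a diameter) or three (as a circumcircle).
The minimum enclosing circle is determined by three boundary points: A_1, A_2, A_3.
Their circumcentre is (7/26, -15/26) with r² = 13345/338.
The farthest remaining point A_4 is at distance² 12253/338 ≤ 13345/338.
The points at distance exactly r from the centre are A_1, A_2, A_3 — 3 points.

A_1, A_2, A_3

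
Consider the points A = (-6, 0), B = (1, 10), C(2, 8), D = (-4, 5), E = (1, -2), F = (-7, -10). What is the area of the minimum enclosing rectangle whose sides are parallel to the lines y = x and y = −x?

168

In coordinates u = x + y, v = x − y the rectangle is axis-aligned; the map (x,y)→(u,v) scales areas by 2.
u-values: -6, 11, 10, 1, -1, -17; range = 11 − (-17) = 28.
v-values: -6, -9, -6, -9, 3, 3; range = 3 − (-9) = 12.
Area = (28 × 12) / 2 = 168.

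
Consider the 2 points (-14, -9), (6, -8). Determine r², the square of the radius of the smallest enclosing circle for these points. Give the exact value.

100.25

The smallest circle enclosing two points has them as diameter endpoints.
Centre = midpoint = (-4, -8.5); r² = |(-14, -9)−(6, -8)|²/4 = 401/4 = 100.25.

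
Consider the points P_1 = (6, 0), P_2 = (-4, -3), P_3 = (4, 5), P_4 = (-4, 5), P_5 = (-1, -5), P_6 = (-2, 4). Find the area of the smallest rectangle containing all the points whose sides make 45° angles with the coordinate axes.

In coordinates u = x + y, v = x − y the rectangle is axis-aligned; the map (x,y)→(u,v) scales areas by 2.
u-values: 6, -7, 9, 1, -6, 2; range = 9 − (-7) = 16.
v-values: 6, -1, -1, -9, 4, -6; range = 6 − (-9) = 15.
Area = (16 × 15) / 2 = 120.

120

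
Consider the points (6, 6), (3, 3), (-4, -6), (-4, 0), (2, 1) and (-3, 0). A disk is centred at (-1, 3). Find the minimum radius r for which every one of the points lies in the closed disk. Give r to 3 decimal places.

The required radius is the distance from (-1, 3) to the farthest point.
Squared distances: 58, 16, 90, 18, 13, 13.
Maximum is 90, attained at (-4, -6).
r = √90 ≈ 9.487.

9.487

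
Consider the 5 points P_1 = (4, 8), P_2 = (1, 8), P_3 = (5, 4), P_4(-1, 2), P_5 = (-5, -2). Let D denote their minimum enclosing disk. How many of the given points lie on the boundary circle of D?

A smallest enclosing disk is always determined by at most three of the input points on its boundary.
The farthest pair is P_1–P_5 with squared distance 181. The circle on this segment as diameter has centre (-0.5, 3) and r² = 181/4 = 45.25.
Check P_2: distance² to centre = 27.25 ≤ 45.25, so it lies inside.
All remaining points lie in this disk, and no smaller disk contains both endpoints, so this is the minimum enclosing circle.
The points at distance exactly r from the centre are P_1, P_5 — 2 points.

2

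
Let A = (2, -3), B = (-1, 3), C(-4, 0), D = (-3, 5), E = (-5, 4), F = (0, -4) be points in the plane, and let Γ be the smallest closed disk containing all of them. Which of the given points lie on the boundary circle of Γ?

A smallest enclosing disk is always determined by at most three of the input points on its boundary.
The farthest pair is A–E with squared distance 98. The circle on this segment as diameter has centre (-1.5, 0.5) and r² = 98/4 = 24.5.
Check B: distance² to centre = 6.5 ≤ 24.5, so it lies inside.
All remaining points lie in this disk, and no smaller disk contains both endpoints, so this is the minimum enclosing circle.
The points at distance exactly r from the centre are A, E — 2 points.

A, E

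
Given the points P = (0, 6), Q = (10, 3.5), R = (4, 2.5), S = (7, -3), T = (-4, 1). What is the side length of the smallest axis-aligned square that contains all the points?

14

The bounding box has width 14 and height 9.
An axis-aligned square enclosing the set must have side ≥ max(width, height).
So the minimum side is max(14, 9) = 14.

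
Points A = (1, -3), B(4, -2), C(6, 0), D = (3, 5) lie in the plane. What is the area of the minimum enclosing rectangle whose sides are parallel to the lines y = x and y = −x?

40

In coordinates u = x + y, v = x − y the rectangle is axis-aligned; the map (x,y)→(u,v) scales areas by 2.
u-values: -2, 2, 6, 8; range = 8 − (-2) = 10.
v-values: 4, 6, 6, -2; range = 6 − (-2) = 8.
Area = (10 × 8) / 2 = 40.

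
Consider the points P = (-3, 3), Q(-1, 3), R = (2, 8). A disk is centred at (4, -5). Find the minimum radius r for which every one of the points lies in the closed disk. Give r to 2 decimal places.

13.15

The required radius is the distance from (4, -5) to the farthest point.
Squared distances: 113, 89, 173.
Maximum is 173, attained at R.
r = √173 ≈ 13.15.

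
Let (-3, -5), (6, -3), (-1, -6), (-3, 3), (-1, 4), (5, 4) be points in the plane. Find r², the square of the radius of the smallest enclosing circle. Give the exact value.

A smallest enclosing disk is always determined by at most three of the input points on its boundary.
The farthest pair is (-3, -5)–(5, 4) with squared distance 145. The circle on this segment as diameter has centre (1, -0.5) and r² = 145/4 = 36.25.
Check (6, -3): distance² to centre = 31.25 ≤ 36.25, so it lies inside.
All remaining points lie in this disk, and no smaller disk contains both endpoints, so this is the minimum enclosing circle.

36.25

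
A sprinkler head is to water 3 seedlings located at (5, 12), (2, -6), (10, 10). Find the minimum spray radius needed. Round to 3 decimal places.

Call the three points A, B, C in the order given.
Side lengths²: AB² = 333, AC² = 29, BC² = 320.
Since AB² = 333 < 320 + 29 = 349, the triangle is acute, so the smallest enclosing circle is the circumcircle.
Circumcentre = (4.25, 2.875), r² = 83.828125.
r = √(83.828125) ≈ 9.156.

9.156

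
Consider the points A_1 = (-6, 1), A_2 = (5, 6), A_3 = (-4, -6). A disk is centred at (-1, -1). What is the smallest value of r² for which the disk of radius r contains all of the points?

85

The required radius is the distance from (-1, -1) to the farthest point.
Squared distances: 29, 85, 34.
Maximum is 85, attained at A_2.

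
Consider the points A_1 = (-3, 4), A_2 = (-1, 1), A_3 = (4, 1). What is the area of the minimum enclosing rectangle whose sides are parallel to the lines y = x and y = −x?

25

In coordinates u = x + y, v = x − y the rectangle is axis-aligned; the map (x,y)→(u,v) scales areas by 2.
u-values: 1, 0, 5; range = 5 − 0 = 5.
v-values: -7, -2, 3; range = 3 − (-7) = 10.
Area = (5 × 10) / 2 = 25.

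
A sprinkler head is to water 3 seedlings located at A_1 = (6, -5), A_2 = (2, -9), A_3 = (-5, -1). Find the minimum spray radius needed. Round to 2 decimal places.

Side lengths²: A_1A_2² = 32, A_1A_3² = 137, A_2A_3² = 113.
Since A_1A_3² = 137 < 113 + 32 = 145, the triangle is acute, so the smallest enclosing circle is the circumcircle.
Circumcentre = (11/30, -101/30), r² = 15481/450.
r = √(15481/450) ≈ 5.87.

5.87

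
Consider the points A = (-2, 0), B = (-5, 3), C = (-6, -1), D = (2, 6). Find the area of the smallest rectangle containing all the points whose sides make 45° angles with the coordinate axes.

In coordinates u = x + y, v = x − y the rectangle is axis-aligned; the map (x,y)→(u,v) scales areas by 2.
u-values: -2, -2, -7, 8; range = 8 − (-7) = 15.
v-values: -2, -8, -5, -4; range = -2 − (-8) = 6.
Area = (15 × 6) / 2 = 45.

45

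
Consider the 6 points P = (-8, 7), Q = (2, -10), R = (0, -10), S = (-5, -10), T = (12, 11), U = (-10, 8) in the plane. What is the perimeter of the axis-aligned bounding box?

Width = max x − min x = 12 − (-10) = 22.
Height = max y − min y = 11 − (-10) = 21.
Perimeter = 2(22 + 21) = 86.

86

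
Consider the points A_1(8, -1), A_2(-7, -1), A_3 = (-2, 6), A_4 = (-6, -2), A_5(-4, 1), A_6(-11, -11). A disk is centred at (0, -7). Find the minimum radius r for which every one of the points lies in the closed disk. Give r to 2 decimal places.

13.15

The required radius is the distance from (0, -7) to the farthest point.
Squared distances: 100, 85, 173, 61, 80, 137.
Maximum is 173, attained at A_3.
r = √173 ≈ 13.15.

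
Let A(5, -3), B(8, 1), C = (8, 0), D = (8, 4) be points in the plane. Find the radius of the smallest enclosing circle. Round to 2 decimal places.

3.81

By Welzl's lemma the MEC is supported by two points (diametrically opposite) or three points (on a circumcircle).
The farthest pair is A–D with squared distance 58. The circle on this segment as diameter has centre (6.5, 0.5) and r² = 58/4 = 14.5.
Check B: distance² to centre = 2.5 ≤ 14.5, so it lies inside.
All remaining points lie in this disk, and no smaller disk contains both endpoints, so this is the minimum enclosing circle.
r = √(14.5) ≈ 3.81.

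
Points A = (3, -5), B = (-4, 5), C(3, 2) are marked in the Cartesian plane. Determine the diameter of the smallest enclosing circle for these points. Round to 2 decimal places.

Side lengths²: AB² = 149, AC² = 49, BC² = 58.
Since AB² = 149 ≥ 58 + 49 = 107, the angle opposite AB is not acute, so the smallest enclosing circle has AB as diameter.
Centre = midpoint of AB = (-0.5, 0), r² = 149/4 = 37.25.
Diameter = 2r = 2√(37.25) ≈ 12.21.

12.21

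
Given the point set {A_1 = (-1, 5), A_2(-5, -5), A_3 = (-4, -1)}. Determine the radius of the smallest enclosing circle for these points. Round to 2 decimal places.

5.39

Side lengths²: A_1A_2² = 116, A_1A_3² = 45, A_2A_3² = 17.
Since A_1A_2² = 116 ≥ 45 + 17 = 62, the angle opposite A_1A_2 is not acute, so the smallest enclosing circle has A_1A_2 as diameter.
Centre = midpoint of A_1A_2 = (-3, 0), r² = 116/4 = 29.
r = √29 ≈ 5.39.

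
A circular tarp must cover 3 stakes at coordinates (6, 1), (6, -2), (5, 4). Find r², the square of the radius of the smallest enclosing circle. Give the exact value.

9.25

Call the three points A, B, C in the order given.
Side lengths²: AB² = 9, AC² = 10, BC² = 37.
Since BC² = 37 ≥ 10 + 9 = 19, the angle opposite BC is not acute, so the smallest enclosing circle has BC as diameter.
Centre = midpoint of BC = (5.5, 1), r² = 37/4 = 9.25.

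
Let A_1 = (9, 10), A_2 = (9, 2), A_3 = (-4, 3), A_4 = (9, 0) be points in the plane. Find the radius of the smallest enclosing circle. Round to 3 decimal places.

By Welzl's lemma the MEC is supported by two points (diametrically opposite) or three points (on a circumcircle).
The minimum enclosing circle is determined by three boundary points: A_1, A_3, A_4.
Their circumcentre is (43/13, 5) with r² = 9701/169.
The farthest remaining point A_2 is at distance² 6997/169 ≤ 9701/169.
r = √(9701/169) ≈ 7.576.

7.576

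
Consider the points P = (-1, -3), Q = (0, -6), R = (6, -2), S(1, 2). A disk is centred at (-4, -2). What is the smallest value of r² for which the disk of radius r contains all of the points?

100

The required radius is the distance from (-4, -2) to the farthest point.
Squared distances: 10, 32, 100, 41.
Maximum is 100, attained at R.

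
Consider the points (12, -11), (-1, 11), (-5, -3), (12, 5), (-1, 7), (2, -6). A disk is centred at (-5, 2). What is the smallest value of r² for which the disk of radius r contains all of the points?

The required radius is the distance from (-5, 2) to the farthest point.
Squared distances: 458, 97, 25, 298, 41, 113.
Maximum is 458, attained at (12, -11).

458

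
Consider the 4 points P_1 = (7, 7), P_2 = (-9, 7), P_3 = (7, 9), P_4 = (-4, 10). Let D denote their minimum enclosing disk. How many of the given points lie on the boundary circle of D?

The minimum enclosing circle of a finite set is fixed by two of the points (as a diameter) or three (as a circumcircle).
The farthest pair is P_2–P_3 with squared distance 260. The circle on this segment as diameter has centre (-1, 8) and r² = 260/4 = 65.
Check P_1: distance² to centre = 65 ≤ 65, so it lies inside.
All remaining points lie in this disk, and no smaller disk contains both endpoints, so this is the minimum enclosing circle.
The points at distance exactly r from the centre are P_1, P_2, P_3 — 3 points.

3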